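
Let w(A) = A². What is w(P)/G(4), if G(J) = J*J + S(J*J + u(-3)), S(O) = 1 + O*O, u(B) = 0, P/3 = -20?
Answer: 1200/91 ≈ 13.187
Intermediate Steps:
P = -60 (P = 3*(-20) = -60)
S(O) = 1 + O²
G(J) = 1 + J² + J⁴ (G(J) = J*J + (1 + (J*J + 0)²) = J² + (1 + (J² + 0)²) = J² + (1 + (J²)²) = J² + (1 + J⁴) = 1 + J² + J⁴)
w(P)/G(4) = (-60)²/(1 + 4² + 4⁴) = 3600/(1 + 16 + 256) = 3600/273 = 3600*(1/273) = 1200/91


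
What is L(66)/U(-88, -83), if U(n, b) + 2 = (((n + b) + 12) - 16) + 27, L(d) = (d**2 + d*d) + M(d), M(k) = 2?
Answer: -4357/75 ≈ -58.093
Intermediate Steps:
L(d) = 2 + 2*d**2 (L(d) = (d**2 + d*d) + 2 = (d**2 + d**2) + 2 = 2*d**2 + 2 = 2 + 2*d**2)
U(n, b) = 21 + b + n (U(n, b) = -2 + ((((n + b) + 12) - 16) + 27) = -2 + ((((b + n) + 12) - 16) + 27) = -2 + (((12 + b + n) - 16) + 27) = -2 + ((-4 + b + n) + 27) = -2 + (23 + b + n) = 21 + b + n)
L(66)/U(-88, -83) = (2 + 2*66**2)/(21 - 83 - 88) = (2 + 2*4356)/(-150) = (2 + 8712)*(-1/150) = 8714*(-1/150) = -4357/75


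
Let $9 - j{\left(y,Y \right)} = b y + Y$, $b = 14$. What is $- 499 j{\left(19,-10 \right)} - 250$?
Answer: $123003$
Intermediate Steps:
$j{\left(y,Y \right)} = 9 - Y - 14 y$ ($j{\left(y,Y \right)} = 9 - \left(14 y + Y\right) = 9 - \left(Y + 14 y\right) = 9 - Y - 14 y$)
$- 499 j{\left(19,-10 \right)} - 250 = - 499 \left(9 - -10 - 266\right) - 250 = - 499 \left(9 + 10 - 266\right) - 250 = \left(-499\right) \left(-247\right) - 250 = 123253 - 250 = 123003$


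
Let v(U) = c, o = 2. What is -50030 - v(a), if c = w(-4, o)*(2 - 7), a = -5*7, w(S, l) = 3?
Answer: -50015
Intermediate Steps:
a = -35
c = -15 (c = 3*(2 - 7) = 3*(-5) = -15)
v(U) = -15
-50030 - v(a) = -50030 - 1*(-15) = -50030 + 15 = -50015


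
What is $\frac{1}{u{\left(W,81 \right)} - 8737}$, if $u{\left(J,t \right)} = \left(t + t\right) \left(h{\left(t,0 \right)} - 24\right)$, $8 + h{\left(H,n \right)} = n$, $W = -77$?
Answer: $- \frac{1}{13921} \approx -7.1834 \cdot 10^{-5}$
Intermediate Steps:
$h{\left(H,n \right)} = -8 + n$
$u{\left(J,t \right)} = - 64 t$ ($u{\left(J,t \right)} = \left(t + t\right) \left(\left(-8 + 0\right) - 24\right) = 2 t \left(-8 - 24\right) = 2 t \left(-32\right) = - 64 t$)
$\frac{1}{u{\left(W,81 \right)} - 8737} = \frac{1}{\left(-64\right) 81 - 8737} = \frac{1}{-5184 - 8737} = \frac{1}{-13921} = - \frac{1}{13921}$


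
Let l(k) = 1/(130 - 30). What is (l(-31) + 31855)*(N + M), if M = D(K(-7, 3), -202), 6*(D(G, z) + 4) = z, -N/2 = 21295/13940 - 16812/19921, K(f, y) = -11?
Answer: -941724103668301/757360200 ≈ -1.2434e+6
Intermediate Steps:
N = -37971683/27769874 (N = -2*(21295/13940 - 16812/19921) = -2*(21295*(1/13940) - 16812*1/19921) = -2*(4259/2788 - 16812/19921) = -2*37971683/55539748 = -37971683/27769874 ≈ -1.3674)
D(G, z) = -4 + z/6
M = -113/3 (M = -4 + (1/6)*(-202) = -4 - 101/3 = -113/3 ≈ -37.667)
l(k) = 1/100
(l(-31) + 31855)*(N + M) = (1/100 + 31855)*(-37971683/27769874 - 113/3) = (3185501/100)*(-3251910811/83309622) = -941724103668301/757360200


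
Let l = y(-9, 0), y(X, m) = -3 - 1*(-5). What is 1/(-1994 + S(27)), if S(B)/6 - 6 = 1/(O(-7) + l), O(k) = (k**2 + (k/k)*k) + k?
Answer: -37/72440 ≈ -0.00051077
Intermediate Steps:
y(X, m) = 2 (y(X, m) = -3 + 5 = 2)
O(k) = k**2 + 2*k (O(k) = (k**2 + 1*k) + k = (k**2 + k) + k = (k + k**2) + k = k**2 + 2*k)
l = 2
S(B) = 1338/37 (S(B) = 36 + 6/(-7*(2 - 7) + 2) = 36 + 6/(-7*(-5) + 2) = 36 + 6/(35 + 2) = 36 + 6/37 = 1338/37)
1/(-1994 + S(27)) = 1/(-1994 + 1338/37) = 1/(-72440/37) = -37/72440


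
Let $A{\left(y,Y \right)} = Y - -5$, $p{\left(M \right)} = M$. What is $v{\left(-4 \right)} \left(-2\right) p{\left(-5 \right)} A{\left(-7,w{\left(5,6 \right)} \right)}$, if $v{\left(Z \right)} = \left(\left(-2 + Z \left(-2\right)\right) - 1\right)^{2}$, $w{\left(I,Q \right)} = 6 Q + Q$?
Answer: $11750$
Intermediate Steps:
$w{\left(I,Q \right)} = 7 Q$
$v{\left(Z \right)} = \left(-3 - 2 Z\right)^{2}$ ($v{\left(Z \right)} = \left(\left(-2 - 2 Z\right) - 1\right)^{2} = \left(-3 - 2 Z\right)^{2}$)
$A{\left(y,Y \right)} = 5 + Y$ ($A{\left(y,Y \right)} = Y + 5 = 5 + Y$)
$v{\left(-4 \right)} \left(-2\right) p{\left(-5 \right)} A{\left(-7,w{\left(5,6 \right)} \right)} = \left(3 + 2 \left(-4\right)\right)^{2} \left(-2\right) \left(-5\right) \left(5 + 7 \cdot 6\right) = \left(3 - 8\right)^{2} \left(-2\right) \left(-5\right) \left(5 + 42\right) = \left(-5\right)^{2} \left(-2\right) \left(-5\right) 47 = 25 \left(-2\right) \left(-5\right) 47 = \left(-50\right) \left(-5\right) 47 = 250 \cdot 47 = 11750$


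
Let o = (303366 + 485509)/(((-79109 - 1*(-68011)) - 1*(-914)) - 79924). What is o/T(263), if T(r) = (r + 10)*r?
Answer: -788875/6469664292 ≈ -0.00012193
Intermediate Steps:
T(r) = r*(10 + r) (T(r) = (10 + r)*r = r*(10 + r))
o = -788875/90108 (o = 788875/(((-79109 + 68011) + 914) - 79924) = 788875/((-11098 + 914) - 79924) = 788875/(-10184 - 79924) = 788875/(-90108) = 788875*(-1/90108) = -788875/90108 ≈ -8.7548)
o/T(263) = -788875*1/(263*(10 + 263))/90108 = -788875/(90108*(263*273)) = -788875/90108/71799 = -788875/90108*1/71799 = -788875/6469664292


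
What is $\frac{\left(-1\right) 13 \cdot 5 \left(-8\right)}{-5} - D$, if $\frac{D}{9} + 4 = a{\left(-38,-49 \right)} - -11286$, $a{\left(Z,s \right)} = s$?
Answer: $-101201$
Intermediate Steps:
$D = 101097$ ($D = -36 + 9 \left(-49 - -11286\right) = -36 + 9 \left(-49 + 11286\right) = -36 + 9 \cdot 11237 = -36 + 101133 = 101097$)
$\frac{\left(-1\right) 13 \cdot 5 \left(-8\right)}{-5} - D = \frac{\left(-1\right) 13 \cdot 5 \left(-8\right)}{-5} - 101097 = - \frac{\left(-13\right) 5 \left(-8\right)}{5} - 101097 = - \frac{\left(-65\right) \left(-8\right)}{5} - 101097 = \left(- \frac{1}{5}\right) 520 - 101097 = -104 - 101097 = -101201$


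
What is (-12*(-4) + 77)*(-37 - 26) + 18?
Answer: -7857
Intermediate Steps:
(-12*(-4) + 77)*(-37 - 26) + 18 = (48 + 77)*(-63) + 18 = 125*(-63) + 18 = -7875 + 18 = -7857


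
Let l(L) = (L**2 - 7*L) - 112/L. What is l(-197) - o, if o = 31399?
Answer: 1731545/197 ≈ 8789.6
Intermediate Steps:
l(L) = L**2 - 112/L - 7*L
l(-197) - o = (-112 + (-197)**2*(-7 - 197))/(-197) - 1*31399 = -(-112 + 38809*(-204))/197 - 31399 = -(-112 - 7917036)/197 - 31399 = -1/197*(-7917148) - 31399 = 7917148/197 - 31399 = 1731545/197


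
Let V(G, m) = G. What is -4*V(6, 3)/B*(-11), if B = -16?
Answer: -33/2 ≈ -16.500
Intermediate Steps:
-4*V(6, 3)/B*(-11) = -24/(-16)*(-11) = -24*(-1)/16*(-11) = -4*(-3/8)*(-11) = (3/2)*(-11) = -33/2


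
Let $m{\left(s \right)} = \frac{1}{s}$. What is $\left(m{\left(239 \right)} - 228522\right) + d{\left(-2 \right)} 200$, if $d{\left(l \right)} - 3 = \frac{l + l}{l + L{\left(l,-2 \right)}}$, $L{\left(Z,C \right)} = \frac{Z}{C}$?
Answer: $- \frac{54282157}{239} \approx -2.2712 \cdot 10^{5}$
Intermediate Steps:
$d{\left(l \right)} = 7$ ($d{\left(l \right)} = 3 + \frac{l + l}{l + \frac{l}{-2}} = 3 + \frac{2 l}{l + l \left(- \frac{1}{2}\right)} = 3 + \frac{2 l}{l - \frac{l}{2}} = 3 + \frac{2 l}{\frac{1}{2} l} = 3 + 2 l \frac{2}{l} = 3 + 4 = 7$)
$\left(m{\left(239 \right)} - 228522\right) + d{\left(-2 \right)} 200 = \left(\frac{1}{239} - 228522\right) + 7 \cdot 200 = \left(\frac{1}{239} - 228522\right) + 1400 = - \frac{54616757}{239} + 1400 = - \frac{54282157}{239}$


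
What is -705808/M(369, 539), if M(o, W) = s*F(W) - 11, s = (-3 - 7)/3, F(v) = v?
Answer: 2117424/5423 ≈ 390.45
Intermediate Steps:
s = -10/3 (s = -10*⅓ = -10/3 ≈ -3.3333)
M(o, W) = -11 - 10*W/3 (M(o, W) = -10*W/3 - 11 = -11 - 10*W/3)
-705808/M(369, 539) = -705808/(-11 - 10/3*539) = -705808/(-11 - 5390/3) = -705808/(-5423/3) = -705808*(-3/5423) = 2117424/5423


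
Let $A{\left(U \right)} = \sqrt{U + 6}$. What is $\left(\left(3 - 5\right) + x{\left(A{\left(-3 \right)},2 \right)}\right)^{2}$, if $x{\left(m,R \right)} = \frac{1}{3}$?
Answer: $\frac{25}{9} \approx 2.7778$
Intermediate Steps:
$A{\left(U \right)} = \sqrt{6 + U}$
$x{\left(m,R \right)} = \frac{1}{3}$
$\left(\left(3 - 5\right) + x{\left(A{\left(-3 \right)},2 \right)}\right)^{2} = \left(\left(3 - 5\right) + \frac{1}{3}\right)^{2} = \left(-2 + \frac{1}{3}\right)^{2} = \left(- \frac{5}{3}\right)^{2} = \frac{25}{9}$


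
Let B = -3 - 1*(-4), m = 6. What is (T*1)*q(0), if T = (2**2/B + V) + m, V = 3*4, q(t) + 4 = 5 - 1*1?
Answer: 0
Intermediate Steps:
B = 1 (B = -3 + 4 = 1)
q(t) = 0 (q(t) = -4 + (5 - 1*1) = -4 + (5 - 1) = -4 + 4 = 0)
V = 12
T = 22 (T = (2**2/1 + 12) + 6 = (4*1 + 12) + 6 = (4 + 12) + 6 = 16 + 6 = 22)
(T*1)*q(0) = (22*1)*0 = 22*0 = 0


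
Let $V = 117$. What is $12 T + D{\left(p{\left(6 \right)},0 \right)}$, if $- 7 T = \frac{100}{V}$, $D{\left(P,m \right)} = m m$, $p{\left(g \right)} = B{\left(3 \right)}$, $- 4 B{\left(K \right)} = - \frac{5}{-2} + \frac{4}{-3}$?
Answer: $- \frac{400}{273} \approx -1.4652$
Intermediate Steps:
$B{\left(K \right)} = - \frac{7}{24}$ ($B{\left(K \right)} = - \frac{- \frac{5}{-2} + \frac{4}{-3}}{4} = - \frac{\left(-5\right) \left(- \frac{1}{2}\right) + 4 \left(- \frac{1}{3}\right)}{4} = - \frac{\frac{5}{2} - \frac{4}{3}}{4} = \left(- \frac{1}{4}\right) \frac{7}{6} = - \frac{7}{24}$)
$p{\left(g \right)} = - \frac{7}{24}$
$D{\left(P,m \right)} = m^{2}$
$T = - \frac{100}{819}$ ($T = - \frac{100 \cdot \frac{1}{117}}{7} = \left(- \frac{1}{7}\right) \frac{100}{117} = - \frac{100}{819} \approx -0.1221$)
$12 T + D{\left(p{\left(6 \right)},0 \right)} = 12 \left(- \frac{100}{819}\right) + 0^{2} = - \frac{400}{273} + 0 = - \frac{400}{273}$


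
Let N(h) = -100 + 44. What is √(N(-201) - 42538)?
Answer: I*√42594 ≈ 206.38*I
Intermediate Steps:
N(h) = -56
√(N(-201) - 42538) = √(-56 - 42538) = √(-42594) = I*√42594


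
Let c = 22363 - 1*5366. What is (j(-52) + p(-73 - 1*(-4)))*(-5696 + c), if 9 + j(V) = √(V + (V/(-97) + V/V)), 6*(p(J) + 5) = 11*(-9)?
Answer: -689361/2 + 11301*I*√474815/97 ≈ -3.4468e+5 + 80280.0*I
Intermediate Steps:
p(J) = -43/2 (p(J) = -5 + (11*(-9))/6 = -5 + (⅙)*(-99) = -5 - 33/2 = -43/2)
j(V) = -9 + √(1 + 96*V/97) (j(V) = -9 + √(V + (V/(-97) + V/V)) = -9 + √(V + (V*(-1/97) + 1)) = -9 + √(V + (-V/97 + 1)) = -9 + √(V + (1 - V/97)) = -9 + √(1 + 96*V/97))
c = 16997 (c = 22363 - 5366 = 16997)
(j(-52) + p(-73 - 1*(-4)))*(-5696 + c) = ((-9 + √(9409 + 9312*(-52))/97) - 43/2)*(-5696 + 16997) = ((-9 + √(9409 - 484224)/97) - 43/2)*11301 = ((-9 + √(-474815)/97) - 43/2)*11301 = ((-9 + (I*√474815)/97) - 43/2)*11301 = ((-9 + I*√474815/97) - 43/2)*11301 = (-61/2 + I*√474815/97)*11301 = -689361/2 + 11301*I*√474815/97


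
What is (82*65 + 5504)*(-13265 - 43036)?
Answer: -609965034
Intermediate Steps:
(82*65 + 5504)*(-13265 - 43036) = (5330 + 5504)*(-56301) = 10834*(-56301) = -609965034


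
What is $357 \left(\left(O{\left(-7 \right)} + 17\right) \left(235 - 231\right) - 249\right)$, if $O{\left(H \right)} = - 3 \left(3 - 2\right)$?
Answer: $-68901$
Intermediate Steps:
$O{\left(H \right)} = -3$ ($O{\left(H \right)} = \left(-3\right) 1 = -3$)
$357 \left(\left(O{\left(-7 \right)} + 17\right) \left(235 - 231\right) - 249\right) = 357 \left(\left(-3 + 17\right) \left(235 - 231\right) - 249\right) = 357 \left(14 \cdot 4 - 249\right) = 357 \left(56 - 249\right) = 357 \left(-193\right) = -68901$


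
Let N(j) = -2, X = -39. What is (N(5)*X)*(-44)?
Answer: -3432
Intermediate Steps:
(N(5)*X)*(-44) = -2*(-39)*(-44) = 78*(-44) = -3432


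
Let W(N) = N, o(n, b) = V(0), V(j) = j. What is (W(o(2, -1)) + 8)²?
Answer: 64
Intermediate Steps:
o(n, b) = 0
(W(o(2, -1)) + 8)² = (0 + 8)² = 8² = 64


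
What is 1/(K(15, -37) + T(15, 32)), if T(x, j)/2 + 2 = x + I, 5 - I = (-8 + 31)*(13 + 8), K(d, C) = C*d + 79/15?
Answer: -15/22196 ≈ -0.00067580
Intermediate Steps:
K(d, C) = 79/15 + C*d (K(d, C) = C*d + 79*(1/15) = C*d + 79/15 = 79/15 + C*d)
I = -478 (I = 5 - (-8 + 31)*(13 + 8) = 5 - 23*21 = 5 - 1*483 = 5 - 483 = -478)
T(x, j) = -960 + 2*x (T(x, j) = -4 + 2*(x - 478) = -4 + 2*(-478 + x) = -4 + (-956 + 2*x) = -960 + 2*x)
1/(K(15, -37) + T(15, 32)) = 1/((79/15 - 37*15) + (-960 + 2*15)) = 1/((79/15 - 555) + (-960 + 30)) = 1/(-8246/15 - 930) = 1/(-22196/15) = -15/22196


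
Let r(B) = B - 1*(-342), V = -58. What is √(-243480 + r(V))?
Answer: 2*I*√60799 ≈ 493.15*I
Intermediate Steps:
r(B) = 342 + B (r(B) = B + 342 = 342 + B)
√(-243480 + r(V)) = √(-243480 + (342 - 58)) = √(-243480 + 284) = √(-243196) = 2*I*√60799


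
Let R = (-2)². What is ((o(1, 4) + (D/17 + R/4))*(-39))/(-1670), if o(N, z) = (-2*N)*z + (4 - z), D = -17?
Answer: -156/835 ≈ -0.18683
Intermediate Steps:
R = 4
o(N, z) = 4 - z - 2*N*z (o(N, z) = -2*N*z + (4 - z) = 4 - z - 2*N*z)
((o(1, 4) + (D/17 + R/4))*(-39))/(-1670) = (((4 - 1*4 - 2*1*4) + (-17/17 + 4/4))*(-39))/(-1670) = (((4 - 4 - 8) + (-17*1/17 + 4*(¼)))*(-39))*(-1/1670) = ((-8 + (-1 + 1))*(-39))*(-1/1670) = ((-8 + 0)*(-39))*(-1/1670) = -8*(-39)*(-1/1670) = 312*(-1/1670) = -156/835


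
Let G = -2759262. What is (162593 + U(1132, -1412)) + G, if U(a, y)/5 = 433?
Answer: -2594504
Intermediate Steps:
U(a, y) = 2165 (U(a, y) = 5*433 = 2165)
(162593 + U(1132, -1412)) + G = (162593 + 2165) - 2759262 = 164758 - 2759262 = -2594504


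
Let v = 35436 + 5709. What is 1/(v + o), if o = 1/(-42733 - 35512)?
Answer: 78245/3219390524 ≈ 2.4304e-5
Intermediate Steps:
v = 41145
o = -1/78245 (o = 1/(-78245) = -1/78245 ≈ -1.2780e-5)
1/(v + o) = 1/(41145 - 1/78245) = 1/(3219390524/78245) = 78245/3219390524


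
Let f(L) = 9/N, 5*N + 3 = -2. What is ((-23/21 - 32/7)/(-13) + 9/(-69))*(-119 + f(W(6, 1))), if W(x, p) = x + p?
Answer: -35072/897 ≈ -39.099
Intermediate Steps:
N = -1 (N = -⅗ + (⅕)*(-2) = -⅗ - ⅖ = -1)
W(x, p) = p + x
f(L) = -9 (f(L) = 9/(-1) = 9*(-1) = -9)
((-23/21 - 32/7)/(-13) + 9/(-69))*(-119 + f(W(6, 1))) = ((-23/21 - 32/7)/(-13) + 9/(-69))*(-119 - 9) = ((-23*1/21 - 32*⅐)*(-1/13) + 9*(-1/69))*(-128) = ((-23/21 - 32/7)*(-1/13) - 3/23)*(-128) = (-17/3*(-1/13) - 3/23)*(-128) = (17/39 - 3/23)*(-128) = (274/897)*(-128) = -35072/897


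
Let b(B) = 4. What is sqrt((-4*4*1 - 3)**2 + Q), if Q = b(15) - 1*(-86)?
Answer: sqrt(451) ≈ 21.237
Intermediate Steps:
Q = 90 (Q = 4 - 1*(-86) = 4 + 86 = 90)
sqrt((-4*4*1 - 3)**2 + Q) = sqrt((-4*4*1 - 3)**2 + 90) = sqrt((-16*1 - 3)**2 + 90) = sqrt((-16 - 3)**2 + 90) = sqrt((-19)**2 + 90) = sqrt(361 + 90) = sqrt(451)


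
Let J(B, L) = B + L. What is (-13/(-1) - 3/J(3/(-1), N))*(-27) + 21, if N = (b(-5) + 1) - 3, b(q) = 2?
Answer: -357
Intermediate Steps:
N = 0 (N = (2 + 1) - 3 = 3 - 3 = 0)
(-13/(-1) - 3/J(3/(-1), N))*(-27) + 21 = (-13/(-1) - 3/(3/(-1) + 0))*(-27) + 21 = (-13*(-1) - 3/(3*(-1) + 0))*(-27) + 21 = (13 - 3/(-3 + 0))*(-27) + 21 = (13 - 3/(-3))*(-27) + 21 = (13 - 3*(-1/3))*(-27) + 21 = (13 + 1)*(-27) + 21 = 14*(-27) + 21 = -378 + 21 = -357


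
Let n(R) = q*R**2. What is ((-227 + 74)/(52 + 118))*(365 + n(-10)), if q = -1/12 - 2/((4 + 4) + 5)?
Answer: -3993/13 ≈ -307.15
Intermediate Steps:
q = -37/156 (q = -1*1/12 - 2/(8 + 5) = -1/12 - 2/13 = -37/156 ≈ -0.23718)
n(R) = -37*R**2/156
((-227 + 74)/(52 + 118))*(365 + n(-10)) = ((-227 + 74)/(52 + 118))*(365 - 37/156*(-10)**2) = (-153/170)*(365 - 37/156*100) = (-153*1/170)*(365 - 925/39) = -9/10*13310/39 = -3993/13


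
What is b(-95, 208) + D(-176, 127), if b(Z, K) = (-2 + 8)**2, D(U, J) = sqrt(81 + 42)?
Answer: 36 + sqrt(123) ≈ 47.091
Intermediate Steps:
D(U, J) = sqrt(123)
b(Z, K) = 36 (b(Z, K) = 6**2 = 36)
b(-95, 208) + D(-176, 127) = 36 + sqrt(123)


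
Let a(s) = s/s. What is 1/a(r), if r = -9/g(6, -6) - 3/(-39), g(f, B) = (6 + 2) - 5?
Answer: 1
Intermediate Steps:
g(f, B) = 3 (g(f, B) = 8 - 5 = 3)
r = -38/13 (r = -9/3 - 3/(-39) = -9*⅓ - 3*(-1/39) = -3 + 1/13 = -38/13 ≈ -2.9231)
a(s) = 1
1/a(r) = 1/1 = 1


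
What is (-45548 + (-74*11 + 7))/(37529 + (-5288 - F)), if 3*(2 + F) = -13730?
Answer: -139065/110459 ≈ -1.2590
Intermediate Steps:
F = -13736/3 (F = -2 + (⅓)*(-13730) = -2 - 13730/3 = -13736/3 ≈ -4578.7)
(-45548 + (-74*11 + 7))/(37529 + (-5288 - F)) = (-45548 + (-74*11 + 7))/(37529 + (-5288 - 1*(-13736/3))) = (-45548 + (-814 + 7))/(37529 + (-5288 + 13736/3)) = (-45548 - 807)/(37529 - 2128/3) = -46355/110459/3 = -46355*3/110459 = -139065/110459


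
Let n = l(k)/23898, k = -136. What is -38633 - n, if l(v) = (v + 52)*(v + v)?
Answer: -21982721/569 ≈ -38634.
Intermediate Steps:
l(v) = 2*v*(52 + v) (l(v) = (52 + v)*(2*v) = 2*v*(52 + v))
n = 544/569 (n = (2*(-136)*(52 - 136))/23898 = (2*(-136)*(-84))*(1/23898) = 22848*(1/23898) = 544/569 ≈ 0.95606)
-38633 - n = -38633 - 1*544/569 = -38633 - 544/569 = -21982721/569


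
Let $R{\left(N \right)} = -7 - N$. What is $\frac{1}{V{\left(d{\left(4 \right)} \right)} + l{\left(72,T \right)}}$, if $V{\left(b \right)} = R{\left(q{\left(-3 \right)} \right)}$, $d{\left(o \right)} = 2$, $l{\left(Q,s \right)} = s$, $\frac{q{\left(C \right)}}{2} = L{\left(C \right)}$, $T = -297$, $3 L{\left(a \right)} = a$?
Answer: $- \frac{1}{302} \approx -0.0033113$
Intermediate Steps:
$L{\left(a \right)} = \frac{a}{3}$
$q{\left(C \right)} = \frac{2 C}{3}$ ($q{\left(C \right)} = 2 \frac{C}{3} = \frac{2 C}{3}$)
$V{\left(b \right)} = -5$ ($V{\left(b \right)} = -7 - \frac{2}{3} \left(-3\right) = -7 - -2 = -7 + 2 = -5$)
$\frac{1}{V{\left(d{\left(4 \right)} \right)} + l{\left(72,T \right)}} = \frac{1}{-5 - 297} = \frac{1}{-302} = - \frac{1}{302}$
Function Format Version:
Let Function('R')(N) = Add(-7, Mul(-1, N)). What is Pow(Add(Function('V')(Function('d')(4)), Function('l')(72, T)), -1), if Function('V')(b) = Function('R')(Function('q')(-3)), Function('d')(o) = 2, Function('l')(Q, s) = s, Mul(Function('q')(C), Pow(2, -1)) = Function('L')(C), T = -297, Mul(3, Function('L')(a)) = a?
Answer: Rational(-1, 302) ≈ -0.0033113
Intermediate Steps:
Function('L')(a) = Mul(Rational(1, 3), a)
Function('q')(C) = Mul(Rational(2, 3), C) (Function('q')(C) = Mul(2, Mul(Rational(1, 3), C)) = Mul(Rational(2, 3), C))
Function('V')(b) = -5 (Function('V')(b) = Add(-7, Mul(-1, Mul(Rational(2, 3), -3))) = Add(-7, Mul(-1, -2)) = Add(-7, 2) = -5)
Pow(Add(Function('V')(Function('d')(4)), Function('l')(72, T)), -1) = Pow(Add(-5, -297), -1) = Pow(-302, -1) = Rational(-1, 302)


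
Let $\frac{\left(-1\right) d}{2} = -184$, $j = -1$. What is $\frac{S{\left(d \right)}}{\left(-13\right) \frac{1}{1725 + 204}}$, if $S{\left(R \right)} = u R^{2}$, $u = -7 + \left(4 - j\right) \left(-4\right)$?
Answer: $\frac{7053288192}{13} \approx 5.4256 \cdot 10^{8}$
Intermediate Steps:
$d = 368$ ($d = \left(-2\right) \left(-184\right) = 368$)
$u = -27$ ($u = -7 + \left(4 - -1\right) \left(-4\right) = -7 + \left(4 + 1\right) \left(-4\right) = -7 + 5 \left(-4\right) = -7 - 20 = -27$)
$S{\left(R \right)} = - 27 R^{2}$
$\frac{S{\left(d \right)}}{\left(-13\right) \frac{1}{1725 + 204}} = \frac{\left(-27\right) 368^{2}}{\left(-13\right) \frac{1}{1725 + 204}} = \frac{\left(-27\right) 135424}{\left(-13\right) \frac{1}{1929}} = - \frac{3656448}{\left(-13\right) \frac{1}{1929}} = - \frac{3656448}{- \frac{13}{1929}} = \left(-3656448\right) \left(- \frac{1929}{13}\right) = \frac{7053288192}{13}$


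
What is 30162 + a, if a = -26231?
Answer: 3931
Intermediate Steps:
30162 + a = 30162 - 26231 = 3931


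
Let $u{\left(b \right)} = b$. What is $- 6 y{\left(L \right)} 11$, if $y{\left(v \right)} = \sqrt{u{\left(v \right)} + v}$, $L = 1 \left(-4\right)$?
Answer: $- 132 i \sqrt{2} \approx - 186.68 i$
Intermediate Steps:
$L = -4$
$y{\left(v \right)} = \sqrt{2} \sqrt{v}$ ($y{\left(v \right)} = \sqrt{v + v} = \sqrt{2 v} = \sqrt{2} \sqrt{v}$)
$- 6 y{\left(L \right)} 11 = - 6 \sqrt{2} \sqrt{-4} \cdot 11 = - 6 \sqrt{2} \cdot 2 i 11 = - 6 \cdot 2 i \sqrt{2} \cdot 11 = - 12 i \sqrt{2} \cdot 11 = - 132 i \sqrt{2}$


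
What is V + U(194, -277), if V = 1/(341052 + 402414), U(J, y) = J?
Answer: 144232405/743466 ≈ 194.00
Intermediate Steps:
V = 1/743466 ≈ 1.3451e-6
V + U(194, -277) = 1/743466 + 194 = 144232405/743466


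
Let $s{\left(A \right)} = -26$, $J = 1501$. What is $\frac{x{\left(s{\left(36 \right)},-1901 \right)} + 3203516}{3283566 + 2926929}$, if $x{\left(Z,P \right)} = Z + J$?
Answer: $\frac{3204991}{6210495} \approx 0.51606$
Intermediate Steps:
$x{\left(Z,P \right)} = 1501 + Z$ ($x{\left(Z,P \right)} = Z + 1501 = 1501 + Z$)
$\frac{x{\left(s{\left(36 \right)},-1901 \right)} + 3203516}{3283566 + 2926929} = \frac{\left(1501 - 26\right) + 3203516}{3283566 + 2926929} = \frac{1475 + 3203516}{6210495} = 3204991 \cdot \frac{1}{6210495} = \frac{3204991}{6210495}$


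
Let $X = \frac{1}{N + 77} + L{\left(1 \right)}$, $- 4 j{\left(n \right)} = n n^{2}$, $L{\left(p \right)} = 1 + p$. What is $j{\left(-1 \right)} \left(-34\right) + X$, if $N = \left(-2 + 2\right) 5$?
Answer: $- \frac{999}{154} \approx -6.487$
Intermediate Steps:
$N = 0$ ($N = 0 \cdot 5 = 0$)
$j{\left(n \right)} = - \frac{n^{3}}{4}$ ($j{\left(n \right)} = - \frac{n n^{2}}{4} = - \frac{n^{3}}{4}$)
$X = \frac{155}{77}$ ($X = \frac{1}{0 + 77} + \left(1 + 1\right) = \frac{1}{77} + 2 = \frac{155}{77} \approx 2.013$)
$j{\left(-1 \right)} \left(-34\right) + X = - \frac{\left(-1\right)^{3}}{4} \left(-34\right) + \frac{155}{77} = \left(- \frac{1}{4}\right) \left(-1\right) \left(-34\right) + \frac{155}{77} = \frac{1}{4} \left(-34\right) + \frac{155}{77} = - \frac{17}{2} + \frac{155}{77} = - \frac{999}{154}$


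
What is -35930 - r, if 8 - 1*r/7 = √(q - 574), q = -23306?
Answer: -35986 + 14*I*√5970 ≈ -35986.0 + 1081.7*I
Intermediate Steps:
r = 56 - 14*I*√5970 (r = 56 - 7*√(-23306 - 574) = 56 - 14*I*√5970 ≈ 56.0 - 1081.7*I)
-35930 - r = -35930 - (56 - 14*I*√5970) = -35930 + (-56 + 14*I*√5970) = -35986 + 14*I*√5970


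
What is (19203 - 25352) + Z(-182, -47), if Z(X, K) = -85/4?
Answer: -24681/4 ≈ -6170.3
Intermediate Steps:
Z(X, K) = -85/4 (Z(X, K) = -85*¼ = -85/4)
(19203 - 25352) + Z(-182, -47) = (19203 - 25352) - 85/4 = -6149 - 85/4 = -24681/4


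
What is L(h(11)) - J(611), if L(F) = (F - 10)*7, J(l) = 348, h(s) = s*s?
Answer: 429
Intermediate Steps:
h(s) = s²
L(F) = -70 + 7*F (L(F) = (-10 + F)*7 = -70 + 7*F)
L(h(11)) - J(611) = (-70 + 7*11²) - 1*348 = (-70 + 7*121) - 348 = (-70 + 847) - 348 = 777 - 348 = 429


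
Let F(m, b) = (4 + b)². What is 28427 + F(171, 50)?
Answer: 31343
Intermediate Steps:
28427 + F(171, 50) = 28427 + (4 + 50)² = 28427 + 54² = 28427 + 2916 = 31343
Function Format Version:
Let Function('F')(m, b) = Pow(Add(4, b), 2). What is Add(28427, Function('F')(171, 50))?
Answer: 31343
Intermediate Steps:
Add(28427, Function('F')(171, 50)) = Add(28427, Pow(Add(4, 50), 2)) = Add(28427, Pow(54, 2)) = Add(28427, 2916) = 31343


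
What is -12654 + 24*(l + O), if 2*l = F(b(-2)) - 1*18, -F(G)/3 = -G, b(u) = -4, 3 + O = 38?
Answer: -12174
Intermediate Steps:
O = 35 (O = -3 + 38 = 35)
F(G) = 3*G (F(G) = -(-3)*G = 3*G)
l = -15 (l = (3*(-4) - 1*18)/2 = (-12 - 18)/2 = (½)*(-30) = -15)
-12654 + 24*(l + O) = -12654 + 24*(-15 + 35) = -12654 + 24*20 = -12654 + 480 = -12174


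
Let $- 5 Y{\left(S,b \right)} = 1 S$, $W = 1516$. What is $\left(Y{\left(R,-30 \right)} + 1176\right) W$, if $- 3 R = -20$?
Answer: $\frac{5342384}{3} \approx 1.7808 \cdot 10^{6}$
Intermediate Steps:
$R = \frac{20}{3}$ ($R = \left(- \frac{1}{3}\right) \left(-20\right) = \frac{20}{3} \approx 6.6667$)
$Y{\left(S,b \right)} = - \frac{S}{5}$ ($Y{\left(S,b \right)} = - \frac{1 S}{5} = - \frac{S}{5}$)
$\left(Y{\left(R,-30 \right)} + 1176\right) W = \left(\left(- \frac{1}{5}\right) \frac{20}{3} + 1176\right) 1516 = \left(- \frac{4}{3} + 1176\right) 1516 = \frac{3524}{3} \cdot 1516 = \frac{5342384}{3}$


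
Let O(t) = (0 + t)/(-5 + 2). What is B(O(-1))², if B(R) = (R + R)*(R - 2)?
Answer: 100/81 ≈ 1.2346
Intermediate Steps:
O(t) = -t/3 (O(t) = t/(-3) = t*(-⅓) = -t/3)
B(R) = 2*R*(-2 + R) (B(R) = (2*R)*(-2 + R) = 2*R*(-2 + R))
B(O(-1))² = (2*(-⅓*(-1))*(-2 - ⅓*(-1)))² = (2*(⅓)*(-2 + ⅓))² = (2*(⅓)*(-5/3))² = (-10/9)² = 100/81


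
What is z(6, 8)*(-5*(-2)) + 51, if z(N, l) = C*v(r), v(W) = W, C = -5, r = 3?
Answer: -99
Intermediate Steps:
z(N, l) = -15 (z(N, l) = -5*3 = -15)
z(6, 8)*(-5*(-2)) + 51 = -(-75)*(-2) + 51 = -15*10 + 51 = -150 + 51 = -99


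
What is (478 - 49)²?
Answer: 184041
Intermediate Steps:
(478 - 49)² = 429² = 184041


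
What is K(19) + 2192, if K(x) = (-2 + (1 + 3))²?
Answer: 2196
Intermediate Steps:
K(x) = 4 (K(x) = (-2 + 4)² = 2² = 4)
K(19) + 2192 = 4 + 2192 = 2196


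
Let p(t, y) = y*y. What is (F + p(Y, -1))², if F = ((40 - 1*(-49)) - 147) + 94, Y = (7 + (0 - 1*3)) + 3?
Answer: 1369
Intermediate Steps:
Y = 7 (Y = (7 + (0 - 3)) + 3 = (7 - 3) + 3 = 4 + 3 = 7)
p(t, y) = y²
F = 36 (F = ((40 + 49) - 147) + 94 = (89 - 147) + 94 = -58 + 94 = 36)
(F + p(Y, -1))² = (36 + (-1)²)² = (36 + 1)² = 37² = 1369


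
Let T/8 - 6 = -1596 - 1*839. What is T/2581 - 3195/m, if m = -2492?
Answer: -451441/72268 ≈ -6.2468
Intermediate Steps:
T = -19432 (T = 48 + 8*(-1596 - 1*839) = 48 + 8*(-1596 - 839) = 48 + 8*(-2435) = 48 - 19480 = -19432)
T/2581 - 3195/m = -19432/2581 - 3195/(-2492) = -19432*1/2581 - 3195*(-1/2492) = -19432/2581 + 3195/2492 = -451441/72268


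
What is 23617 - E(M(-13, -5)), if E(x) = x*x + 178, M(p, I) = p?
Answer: 23270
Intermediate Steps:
E(x) = 178 + x**2 (E(x) = x**2 + 178 = 178 + x**2)
23617 - E(M(-13, -5)) = 23617 - (178 + (-13)**2) = 23617 - (178 + 169) = 23617 - 1*347 = 23617 - 347 = 23270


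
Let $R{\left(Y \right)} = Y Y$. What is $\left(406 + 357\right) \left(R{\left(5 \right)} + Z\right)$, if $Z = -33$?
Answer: $-6104$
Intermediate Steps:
$R{\left(Y \right)} = Y^{2}$
$\left(406 + 357\right) \left(R{\left(5 \right)} + Z\right) = \left(406 + 357\right) \left(5^{2} - 33\right) = 763 \left(25 - 33\right) = 763 \left(-8\right) = -6104$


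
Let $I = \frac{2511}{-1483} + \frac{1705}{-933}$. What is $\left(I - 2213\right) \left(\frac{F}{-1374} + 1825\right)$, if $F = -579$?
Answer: $- \frac{854676833676185}{211235554} \approx -4.0461 \cdot 10^{6}$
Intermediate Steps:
$I = - \frac{4871278}{1383639}$ ($I = 2511 \left(- \frac{1}{1483}\right) + 1705 \left(- \frac{1}{933}\right) = - \frac{2511}{1483} - \frac{1705}{933} = - \frac{4871278}{1383639} \approx -3.5206$)
$\left(I - 2213\right) \left(\frac{F}{-1374} + 1825\right) = \left(- \frac{4871278}{1383639} - 2213\right) \left(- \frac{579}{-1374} + 1825\right) = - \frac{3066864385 \left(\left(-579\right) \left(- \frac{1}{1374}\right) + 1825\right)}{1383639} = - \frac{3066864385 \left(\frac{193}{458} + 1825\right)}{1383639} = \left(- \frac{3066864385}{1383639}\right) \frac{836043}{458} = - \frac{854676833676185}{211235554}$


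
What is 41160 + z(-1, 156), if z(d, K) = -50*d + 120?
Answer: 41330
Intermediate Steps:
z(d, K) = 120 - 50*d
41160 + z(-1, 156) = 41160 + (120 - 50*(-1)) = 41160 + (120 + 50) = 41160 + 170 = 41330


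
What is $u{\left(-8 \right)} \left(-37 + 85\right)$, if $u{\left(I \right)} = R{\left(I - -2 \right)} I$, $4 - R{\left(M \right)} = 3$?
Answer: $-384$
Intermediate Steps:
$R{\left(M \right)} = 1$ ($R{\left(M \right)} = 4 - 3 = 1$)
$u{\left(I \right)} = I$ ($u{\left(I \right)} = 1 I = I$)
$u{\left(-8 \right)} \left(-37 + 85\right) = - 8 \left(-37 + 85\right) = \left(-8\right) 48 = -384$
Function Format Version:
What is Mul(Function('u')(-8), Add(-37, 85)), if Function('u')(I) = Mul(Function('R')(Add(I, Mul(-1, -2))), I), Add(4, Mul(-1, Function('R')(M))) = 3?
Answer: -384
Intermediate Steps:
Function('R')(M) = 1 (Function('R')(M) = Add(4, Mul(-1, 3)) = Add(4, -3) = 1)
Function('u')(I) = I (Function('u')(I) = Mul(1, I) = I)
Mul(Function('u')(-8), Add(-37, 85)) = Mul(-8, Add(-37, 85)) = Mul(-8, 48) = -384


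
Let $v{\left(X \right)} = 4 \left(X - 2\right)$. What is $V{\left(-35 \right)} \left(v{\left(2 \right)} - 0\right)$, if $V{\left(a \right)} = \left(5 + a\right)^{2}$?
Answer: $0$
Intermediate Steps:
$v{\left(X \right)} = -8 + 4 X$ ($v{\left(X \right)} = 4 \left(-2 + X\right) = -8 + 4 X$)
$V{\left(-35 \right)} \left(v{\left(2 \right)} - 0\right) = \left(5 - 35\right)^{2} \left(\left(-8 + 4 \cdot 2\right) - 0\right) = \left(-30\right)^{2} \left(\left(-8 + 8\right) + 0\right) = 900 \left(0 + 0\right) = 900 \cdot 0 = 0$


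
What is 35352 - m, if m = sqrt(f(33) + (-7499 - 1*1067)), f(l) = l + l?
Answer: 35352 - 10*I*sqrt(85) ≈ 35352.0 - 92.195*I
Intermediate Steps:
f(l) = 2*l
m = 10*I*sqrt(85) (m = sqrt(2*33 + (-7499 - 1*1067)) = sqrt(66 + (-7499 - 1067)) = sqrt(66 - 8566) = sqrt(-8500) = 10*I*sqrt(85) ≈ 92.195*I)
35352 - m = 35352 - 10*I*sqrt(85)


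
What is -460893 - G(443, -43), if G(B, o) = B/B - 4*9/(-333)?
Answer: -17053082/37 ≈ -4.6089e+5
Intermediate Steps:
G(B, o) = 41/37 (G(B, o) = 1 - 36*(-1/333) = 1 + 4/37 = 41/37)
-460893 - G(443, -43) = -460893 - 1*41/37 = -460893 - 41/37 = -17053082/37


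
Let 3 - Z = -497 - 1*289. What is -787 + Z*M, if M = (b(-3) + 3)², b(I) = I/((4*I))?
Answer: 120749/16 ≈ 7546.8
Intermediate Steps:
b(I) = ¼ (b(I) = I*(1/(4*I)) = ¼)
Z = 789 (Z = 3 - (-497 - 1*289) = 3 - (-497 - 289) = 3 - 1*(-786) = 3 + 786 = 789)
M = 169/16 (M = (¼ + 3)² = (13/4)² = 169/16 ≈ 10.563)
-787 + Z*M = -787 + 789*(169/16) = -787 + 133341/16 = 120749/16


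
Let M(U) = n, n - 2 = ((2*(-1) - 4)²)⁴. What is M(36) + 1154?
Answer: 1680772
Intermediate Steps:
n = 1679618 (n = 2 + ((2*(-1) - 4)²)⁴ = 2 + ((-2 - 4)²)⁴ = 2 + ((-6)²)⁴ = 2 + 36⁴ = 2 + 1679616 = 1679618)
M(U) = 1679618
M(36) + 1154 = 1679618 + 1154 = 1680772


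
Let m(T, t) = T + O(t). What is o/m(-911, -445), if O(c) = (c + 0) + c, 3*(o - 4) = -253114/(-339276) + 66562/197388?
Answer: -18253597675/7538199310593 ≈ -0.0024215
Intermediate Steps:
o = 18253597675/4185563193 (o = 4 + (-253114/(-339276) + 66562/197388)/3 = 4 + (-253114*(-1/339276) + 66562*(1/197388))/3 = 4 + (126557/169638 + 33281/98694)/3 = 4 + (⅓)*(1511344903/1395187731) = 4 + 1511344903/4185563193 = 18253597675/4185563193 ≈ 4.3611)
O(c) = 2*c (O(c) = c + c = 2*c)
m(T, t) = T + 2*t
o/m(-911, -445) = 18253597675/(4185563193*(-911 + 2*(-445))) = 18253597675/(4185563193*(-911 - 890)) = (18253597675/4185563193)/(-1801) = (18253597675/4185563193)*(-1/1801) = -18253597675/7538199310593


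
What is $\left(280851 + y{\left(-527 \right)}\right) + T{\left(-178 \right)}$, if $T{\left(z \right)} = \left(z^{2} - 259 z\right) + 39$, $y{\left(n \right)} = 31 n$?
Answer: $342339$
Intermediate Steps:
$T{\left(z \right)} = 39 + z^{2} - 259 z$
$\left(280851 + y{\left(-527 \right)}\right) + T{\left(-178 \right)} = \left(280851 + 31 \left(-527\right)\right) + \left(39 + \left(-178\right)^{2} - -46102\right) = \left(280851 - 16337\right) + \left(39 + 31684 + 46102\right) = 264514 + 77825 = 342339$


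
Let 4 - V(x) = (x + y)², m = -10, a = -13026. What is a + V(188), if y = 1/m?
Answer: -4832841/100 ≈ -48328.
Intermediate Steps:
y = -⅒ (y = 1/(-10) = -⅒ ≈ -0.10000)
V(x) = 4 - (-⅒ + x)² (V(x) = 4 - (x - ⅒)² = 4 - (-⅒ + x)²)
a + V(188) = -13026 + (4 - (-1 + 10*188)²/100) = -13026 + (4 - (-1 + 1880)²/100) = -13026 + (4 - 1/100*1879²) = -13026 + (4 - 1/100*3530641) = -13026 + (4 - 3530641/100) = -13026 - 3530241/100 = -4832841/100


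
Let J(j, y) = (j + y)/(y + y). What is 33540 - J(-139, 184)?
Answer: 12342675/368 ≈ 33540.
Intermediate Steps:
J(j, y) = (j + y)/(2*y) (J(j, y) = (j + y)/((2*y)) = (j + y)*(1/(2*y)) = (j + y)/(2*y))
33540 - J(-139, 184) = 33540 - (-139 + 184)/(2*184) = 33540 - 45/(2*184) = 33540 - 1*45/368 = 33540 - 45/368 = 12342675/368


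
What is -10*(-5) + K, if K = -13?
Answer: 37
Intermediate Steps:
-10*(-5) + K = -10*(-5) - 13 = 50 - 13 = 37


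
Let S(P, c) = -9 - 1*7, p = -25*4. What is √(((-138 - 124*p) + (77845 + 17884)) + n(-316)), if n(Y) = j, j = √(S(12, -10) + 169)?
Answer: √(107991 + 3*√17) ≈ 328.64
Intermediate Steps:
p = -100
S(P, c) = -16 (S(P, c) = -9 - 7 = -16)
j = 3*√17 (j = √(-16 + 169) = √153 = 3*√17 ≈ 12.369)
n(Y) = 3*√17
√(((-138 - 124*p) + (77845 + 17884)) + n(-316)) = √(((-138 - 124*(-100)) + (77845 + 17884)) + 3*√17) = √(((-138 + 12400) + 95729) + 3*√17) = √((12262 + 95729) + 3*√17) = √(107991 + 3*√17)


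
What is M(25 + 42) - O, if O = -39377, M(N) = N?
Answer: 39444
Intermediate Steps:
M(25 + 42) - O = (25 + 42) - 1*(-39377) = 67 + 39377 = 39444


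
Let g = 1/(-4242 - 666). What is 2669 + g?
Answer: 13099451/4908 ≈ 2669.0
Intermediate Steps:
g = -1/4908 (g = 1/(-4908) = -1/4908 ≈ -0.00020375)
2669 + g = 2669 - 1/4908 = 13099451/4908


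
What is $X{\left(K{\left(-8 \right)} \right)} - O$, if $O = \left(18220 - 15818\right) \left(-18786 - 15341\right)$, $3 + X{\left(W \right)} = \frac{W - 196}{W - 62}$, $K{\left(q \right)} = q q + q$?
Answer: $\frac{245919223}{3} \approx 8.1973 \cdot 10^{7}$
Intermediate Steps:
$K{\left(q \right)} = q + q^{2}$ ($K{\left(q \right)} = q^{2} + q = q + q^{2}$)
$X{\left(W \right)} = -3 + \frac{-196 + W}{-62 + W}$ ($X{\left(W \right)} = -3 + \frac{W - 196}{W - 62} = -3 + \frac{-196 + W}{-62 + W}$)
$O = -81973054$ ($O = 2402 \left(-34127\right) = -81973054$)
$X{\left(K{\left(-8 \right)} \right)} - O = \frac{2 \left(-5 - - 8 \left(1 - 8\right)\right)}{-62 - 8 \left(1 - 8\right)} - -81973054 = \frac{2 \left(-5 - \left(-8\right) \left(-7\right)\right)}{-62 - -56} + 81973054 = \frac{2 \left(-5 - 56\right)}{-62 + 56} + 81973054 = \frac{2 \left(-5 - 56\right)}{-6} + 81973054 = 2 \left(- \frac{1}{6}\right) \left(-61\right) + 81973054 = \frac{61}{3} + 81973054 = \frac{245919223}{3}$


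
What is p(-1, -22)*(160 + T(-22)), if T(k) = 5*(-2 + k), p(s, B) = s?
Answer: -40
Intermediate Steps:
T(k) = -10 + 5*k
p(-1, -22)*(160 + T(-22)) = -(160 + (-10 + 5*(-22))) = -(160 + (-10 - 110)) = -(160 - 120) = -1*40 = -40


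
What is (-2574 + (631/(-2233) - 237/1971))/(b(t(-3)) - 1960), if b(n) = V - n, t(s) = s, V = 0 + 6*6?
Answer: 3776857468/2818262601 ≈ 1.3401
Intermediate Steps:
V = 36 (V = 0 + 36 = 36)
b(n) = 36 - n
(-2574 + (631/(-2233) - 237/1971))/(b(t(-3)) - 1960) = (-2574 + (631/(-2233) - 237/1971))/((36 - 1*(-3)) - 1960) = (-2574 + (631*(-1/2233) - 237*1/1971))/((36 + 3) - 1960) = (-2574 + (-631/2233 - 79/657))/(39 - 1960) = (-2574 - 590974/1467081)/(-1921) = -3776857468/1467081*(-1/1921) = 3776857468/2818262601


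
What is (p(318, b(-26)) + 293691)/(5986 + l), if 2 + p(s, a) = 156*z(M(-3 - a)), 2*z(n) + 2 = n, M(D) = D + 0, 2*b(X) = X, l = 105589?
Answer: 294313/111575 ≈ 2.6378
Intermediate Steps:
b(X) = X/2
M(D) = D
z(n) = -1 + n/2
p(s, a) = -392 - 78*a (p(s, a) = -2 + 156*(-1 + (-3 - a)/2) = -2 + 156*(-1 + (-3/2 - a/2)) = -2 + 156*(-5/2 - a/2) = -2 + (-390 - 78*a) = -392 - 78*a)
(p(318, b(-26)) + 293691)/(5986 + l) = ((-392 - 39*(-26)) + 293691)/(5986 + 105589) = ((-392 - 78*(-13)) + 293691)/111575 = ((-392 + 1014) + 293691)*(1/111575) = (622 + 293691)*(1/111575) = 294313*(1/111575) = 294313/111575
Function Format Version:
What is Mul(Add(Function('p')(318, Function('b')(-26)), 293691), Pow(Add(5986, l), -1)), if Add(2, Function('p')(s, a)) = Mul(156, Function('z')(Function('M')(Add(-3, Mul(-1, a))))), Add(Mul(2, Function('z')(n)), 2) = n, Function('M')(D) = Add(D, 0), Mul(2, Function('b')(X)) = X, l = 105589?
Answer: Rational(294313, 111575) ≈ 2.6378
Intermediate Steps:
Function('b')(X) = Mul(Rational(1, 2), X)
Function('M')(D) = D
Function('z')(n) = Add(-1, Mul(Rational(1, 2), n))
Function('p')(s, a) = Add(-392, Mul(-78, a)) (Function('p')(s, a) = Add(-2, Mul(156, Add(-1, Mul(Rational(1, 2), Add(-3, Mul(-1, a)))))) = Add(-2, Mul(156, Add(-1, Add(Rational(-3, 2), Mul(Rational(-1, 2), a))))) = Add(-2, Mul(156, Add(Rational(-5, 2), Mul(Rational(-1, 2), a)))) = Add(-2, Add(-390, Mul(-78, a))) = Add(-392, Mul(-78, a)))
Mul(Add(Function('p')(318, Function('b')(-26)), 293691), Pow(Add(5986, l), -1)) = Mul(Add(Add(-392, Mul(-78, Mul(Rational(1, 2), -26))), 293691), Pow(Add(5986, 105589), -1)) = Mul(Add(Add(-392, Mul(-78, -13)), 293691), Pow(111575, -1)) = Mul(Add(Add(-392, 1014), 293691), Rational(1, 111575)) = Mul(Add(622, 293691), Rational(1, 111575)) = Mul(294313, Rational(1, 111575)) = Rational(294313, 111575)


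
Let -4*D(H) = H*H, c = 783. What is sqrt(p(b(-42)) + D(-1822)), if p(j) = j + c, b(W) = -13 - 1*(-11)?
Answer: 2*I*sqrt(207285) ≈ 910.57*I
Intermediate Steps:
b(W) = -2 (b(W) = -13 + 11 = -2)
D(H) = -H**2/4 (D(H) = -H*H/4 = -H**2/4)
p(j) = 783 + j (p(j) = j + 783 = 783 + j)
sqrt(p(b(-42)) + D(-1822)) = sqrt((783 - 2) - 1/4*(-1822)**2) = sqrt(781 - 1/4*3319684) = sqrt(781 - 829921) = sqrt(-829140) = 2*I*sqrt(207285)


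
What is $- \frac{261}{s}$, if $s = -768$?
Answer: $\frac{87}{256} \approx 0.33984$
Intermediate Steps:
$- \frac{261}{s} = - \frac{261}{-768} = \left(-261\right) \left(- \frac{1}{768}\right) = \frac{87}{256}$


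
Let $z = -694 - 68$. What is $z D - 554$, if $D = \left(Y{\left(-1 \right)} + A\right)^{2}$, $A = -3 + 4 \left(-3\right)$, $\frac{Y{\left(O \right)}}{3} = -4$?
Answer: $-556052$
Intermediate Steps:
$Y{\left(O \right)} = -12$ ($Y{\left(O \right)} = 3 \left(-4\right) = -12$)
$A = -15$ ($A = -3 - 12 = -15$)
$z = -762$
$D = 729$ ($D = \left(-12 - 15\right)^{2} = \left(-27\right)^{2} = 729$)
$z D - 554 = \left(-762\right) 729 - 554 = -555498 - 554 = -556052$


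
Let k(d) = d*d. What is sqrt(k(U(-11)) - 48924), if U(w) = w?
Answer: I*sqrt(48803) ≈ 220.91*I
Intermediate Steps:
k(d) = d**2
sqrt(k(U(-11)) - 48924) = sqrt((-11)**2 - 48924) = sqrt(121 - 48924) = sqrt(-48803) = I*sqrt(48803)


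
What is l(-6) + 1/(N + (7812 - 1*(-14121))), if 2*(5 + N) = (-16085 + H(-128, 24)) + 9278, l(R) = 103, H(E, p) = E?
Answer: 3802865/36921 ≈ 103.00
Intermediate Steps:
N = -6945/2 (N = -5 + ((-16085 - 128) + 9278)/2 = -5 + (-16213 + 9278)/2 = -5 + (1/2)*(-6935) = -5 - 6935/2 = -6945/2 ≈ -3472.5)
l(-6) + 1/(N + (7812 - 1*(-14121))) = 103 + 1/(-6945/2 + (7812 - 1*(-14121))) = 103 + 1/(-6945/2 + (7812 + 14121)) = 103 + 1/(-6945/2 + 21933) = 103 + 1/(36921/2) = 103 + 2/36921 = 3802865/36921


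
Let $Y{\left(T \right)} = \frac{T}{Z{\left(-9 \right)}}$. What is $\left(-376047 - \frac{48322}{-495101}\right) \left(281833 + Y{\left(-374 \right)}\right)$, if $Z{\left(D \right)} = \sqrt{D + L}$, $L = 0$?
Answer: $- \frac{52472005413880025}{495101} - \frac{69631767836950 i}{1485303} \approx -1.0598 \cdot 10^{11} - 4.6881 \cdot 10^{7} i$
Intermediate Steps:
$Z{\left(D \right)} = \sqrt{D}$ ($Z{\left(D \right)} = \sqrt{D + 0} = \sqrt{D}$)
$Y{\left(T \right)} = - \frac{i T}{3}$ ($Y{\left(T \right)} = \frac{T}{\sqrt{-9}} = \frac{T}{3 i} = T \left(- \frac{i}{3}\right) = - \frac{i T}{3}$)
$\left(-376047 - \frac{48322}{-495101}\right) \left(281833 + Y{\left(-374 \right)}\right) = \left(-376047 - \frac{48322}{-495101}\right) \left(281833 - \frac{1}{3} i \left(-374\right)\right) = \left(-376047 - - \frac{48322}{495101}\right) \left(281833 + \frac{374 i}{3}\right) = \left(-376047 + \frac{48322}{495101}\right) \left(281833 + \frac{374 i}{3}\right) = - \frac{186181197425 \left(281833 + \frac{374 i}{3}\right)}{495101} = - \frac{52472005413880025}{495101} - \frac{69631767836950 i}{1485303}$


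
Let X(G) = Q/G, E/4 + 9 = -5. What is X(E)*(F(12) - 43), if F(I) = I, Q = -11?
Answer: -341/56 ≈ -6.0893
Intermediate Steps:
E = -56 (E = -36 + 4*(-5) = -36 - 20 = -56)
X(G) = -11/G
X(E)*(F(12) - 43) = (-11/(-56))*(12 - 43) = -11*(-1/56)*(-31) = (11/56)*(-31) = -341/56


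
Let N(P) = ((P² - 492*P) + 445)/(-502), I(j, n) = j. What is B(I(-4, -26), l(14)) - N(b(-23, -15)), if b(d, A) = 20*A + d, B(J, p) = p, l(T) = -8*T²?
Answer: -261723/251 ≈ -1042.7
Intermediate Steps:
b(d, A) = d + 20*A
N(P) = -445/502 - P²/502 + 246*P/251 (N(P) = (445 + P² - 492*P)*(-1/502) = -445/502 - P²/502 + 246*P/251)
B(I(-4, -26), l(14)) - N(b(-23, -15)) = -8*14² - (-445/502 - (-23 + 20*(-15))²/502 + 246*(-23 + 20*(-15))/251) = -8*196 - (-445/502 - (-23 - 300)²/502 + 246*(-23 - 300)/251) = -1568 - (-445/502 - 1/502*(-323)² + (246/251)*(-323)) = -1568 - (-445/502 - 1/502*104329 - 79458/251) = -1568 - (-445/502 - 104329/502 - 79458/251) = -1568 - 1*(-131845/251) = -1568 + 131845/251 = -261723/251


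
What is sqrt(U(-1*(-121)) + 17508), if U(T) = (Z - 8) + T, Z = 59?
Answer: 4*sqrt(1105) ≈ 132.97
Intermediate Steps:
U(T) = 51 + T (U(T) = (59 - 8) + T = 51 + T)
sqrt(U(-1*(-121)) + 17508) = sqrt((51 - 1*(-121)) + 17508) = sqrt((51 + 121) + 17508) = sqrt(172 + 17508) = sqrt(17680) = 4*sqrt(1105)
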